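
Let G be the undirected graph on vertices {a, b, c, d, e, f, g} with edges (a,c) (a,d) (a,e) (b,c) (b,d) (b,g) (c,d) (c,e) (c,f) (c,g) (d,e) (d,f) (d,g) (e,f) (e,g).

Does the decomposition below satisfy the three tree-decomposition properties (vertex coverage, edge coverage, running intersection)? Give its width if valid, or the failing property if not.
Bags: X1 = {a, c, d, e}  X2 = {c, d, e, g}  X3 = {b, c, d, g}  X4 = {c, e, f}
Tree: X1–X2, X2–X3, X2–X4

No — edge (d,f) lies in no bag.

A tree decomposition must satisfy three properties: every vertex lies in some bag; for every edge, both endpoints lie together in some bag; and for every vertex, the bags containing it form a connected subtree. Here edge (d,f) lies in no bag, so the decomposition is invalid.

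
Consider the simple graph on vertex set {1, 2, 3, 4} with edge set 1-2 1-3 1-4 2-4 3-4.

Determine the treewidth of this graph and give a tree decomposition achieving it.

Treewidth 2.
One optimal decomposition is:
Bags: B1 = {1, 2, 4}  B2 = {1, 3, 4}
Tree: B1–B2

Each bag holds 3 vertices, so the decomposition has width 2, which upper-bounds the treewidth. On the other hand G contains the 3-clique {1, 2, 4}. A clique must lie in a single bag of any decomposition, so no decomposition can have width below 2. The upper and lower bounds meet at 2, so that is the treewidth.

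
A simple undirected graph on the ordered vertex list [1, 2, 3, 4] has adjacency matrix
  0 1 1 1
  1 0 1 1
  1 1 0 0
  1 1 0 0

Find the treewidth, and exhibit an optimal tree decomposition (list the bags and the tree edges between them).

The largest bag has 3 vertices, giving width 2; this decomposition certifies tw(G) ≤ 2. On the other hand G contains the 3-clique {1, 2, 3}. A clique must lie in a single bag of any decomposition, so no decomposition can have width below 2. The upper and lower bounds meet at 2, so that is the treewidth.

Treewidth 2.
One optimal decomposition is:
Bags: B1 = {1, 2, 4}  B2 = {1, 2, 3}
Tree: B1–B2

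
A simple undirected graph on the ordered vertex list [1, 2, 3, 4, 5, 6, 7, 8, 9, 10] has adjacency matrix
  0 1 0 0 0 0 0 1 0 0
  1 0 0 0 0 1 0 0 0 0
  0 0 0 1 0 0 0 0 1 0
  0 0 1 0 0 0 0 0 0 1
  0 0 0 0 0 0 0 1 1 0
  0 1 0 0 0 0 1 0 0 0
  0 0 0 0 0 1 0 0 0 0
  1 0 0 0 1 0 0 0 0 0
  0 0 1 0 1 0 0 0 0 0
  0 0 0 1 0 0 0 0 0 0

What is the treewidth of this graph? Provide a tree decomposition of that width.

Treewidth 1.
One optimal decomposition is:
Bags: B1 = {4, 10}  B2 = {3, 4}  B3 = {3, 9}  B4 = {5, 9}  B5 = {5, 8}  B6 = {1, 8}  B7 = {1, 2}  B8 = {2, 6}  B9 = {6, 7}
Tree: B1–B2, B2–B3, B3–B4, B4–B5, B5–B6, B6–B7, B7–B8, B8–B9

The largest bag has 2 vertices, giving width 1; this decomposition certifies tw(G) ≤ 1. Since G has at least one edge (e.g. 10–4), it is not an edgeless graph, so tw(G) ≥ 1. Combining the bounds, tw(G) = 1.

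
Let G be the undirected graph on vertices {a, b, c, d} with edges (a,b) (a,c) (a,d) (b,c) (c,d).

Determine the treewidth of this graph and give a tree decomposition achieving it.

Treewidth 2.
One optimal decomposition is:
Bags: B1 = {a, b, c}  B2 = {a, c, d}
Tree: B1–B2

Each bag holds 3 vertices, so the decomposition has width 2, which upper-bounds the treewidth. On the other hand G contains the 3-clique {a, c, d}. A clique must lie in a single bag of any decomposition, so no decomposition can have width below 2. Therefore the treewidth is 2.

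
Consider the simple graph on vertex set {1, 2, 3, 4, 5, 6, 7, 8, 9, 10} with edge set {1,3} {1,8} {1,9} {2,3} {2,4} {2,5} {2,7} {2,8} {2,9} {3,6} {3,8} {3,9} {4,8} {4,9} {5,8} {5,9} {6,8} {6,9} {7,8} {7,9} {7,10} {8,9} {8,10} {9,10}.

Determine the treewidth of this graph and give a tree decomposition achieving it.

The largest bag has 4 vertices, giving width 3; this decomposition certifies tw(G) ≤ 3. On the other hand G contains the 4-clique {1, 3, 8, 9}. A clique must lie in a single bag of any decomposition, so no decomposition can have width below 3. Combining the bounds, tw(G) = 3.

Treewidth 3.
One such decomposition:
Bags: B1 = {2, 5, 8, 9}  B2 = {2, 3, 8, 9}  B3 = {3, 6, 8, 9}  B4 = {1, 3, 8, 9}  B5 = {2, 7, 8, 9}  B6 = {7, 8, 9, 10}  B7 = {2, 4, 8, 9}
Tree: B1–B2, B2–B3, B3–B4, B1–B5, B5–B6, B2–B7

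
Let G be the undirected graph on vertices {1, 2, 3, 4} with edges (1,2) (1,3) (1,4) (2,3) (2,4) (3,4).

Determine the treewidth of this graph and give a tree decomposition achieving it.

Treewidth 3.
One optimal decomposition is:
Bags: B1 = {1, 2, 3, 4}
Tree: (single bag)

A single bag containing all 4 vertices is trivially a valid decomposition of width 3. Conversely, {1, 2, 3, 4} is a clique of size 4, and the vertices of any clique must share a bag in every tree decomposition; so some bag has ≥ 4 vertices and tw(G) ≥ 3. Combining the bounds, tw(G) = 3.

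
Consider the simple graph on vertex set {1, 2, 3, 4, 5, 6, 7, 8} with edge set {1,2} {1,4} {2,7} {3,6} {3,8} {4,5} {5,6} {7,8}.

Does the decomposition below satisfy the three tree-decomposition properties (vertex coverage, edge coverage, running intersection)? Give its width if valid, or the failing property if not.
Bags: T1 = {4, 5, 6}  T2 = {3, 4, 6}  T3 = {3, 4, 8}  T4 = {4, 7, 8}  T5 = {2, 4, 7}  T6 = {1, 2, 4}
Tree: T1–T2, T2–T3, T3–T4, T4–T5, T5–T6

Checking the three conditions: (i) the bags cover all of {1, 2, 3, 4, 5, 6, 7, 8}; (ii) for each edge, some bag contains both endpoints; (iii) the bags containing any fixed vertex form a subtree. All hold, so the decomposition is valid with width 3 − 1 = 2.

Yes; width 2.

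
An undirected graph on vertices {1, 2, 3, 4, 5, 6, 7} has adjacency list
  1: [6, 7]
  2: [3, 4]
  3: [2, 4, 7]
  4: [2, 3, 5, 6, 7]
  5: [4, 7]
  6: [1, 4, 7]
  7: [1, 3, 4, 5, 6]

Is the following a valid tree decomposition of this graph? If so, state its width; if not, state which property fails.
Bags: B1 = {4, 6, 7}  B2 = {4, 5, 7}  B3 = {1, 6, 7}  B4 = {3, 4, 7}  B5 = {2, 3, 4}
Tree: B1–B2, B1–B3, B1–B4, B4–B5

Checking the three conditions: (i) the bags cover all of {1, 2, 3, 4, 5, 6, 7}; (ii) for each edge, some bag contains both endpoints; (iii) the bags containing any fixed vertex form a subtree. All hold, so the decomposition is valid with width 3 − 1 = 2.

Yes; width 2.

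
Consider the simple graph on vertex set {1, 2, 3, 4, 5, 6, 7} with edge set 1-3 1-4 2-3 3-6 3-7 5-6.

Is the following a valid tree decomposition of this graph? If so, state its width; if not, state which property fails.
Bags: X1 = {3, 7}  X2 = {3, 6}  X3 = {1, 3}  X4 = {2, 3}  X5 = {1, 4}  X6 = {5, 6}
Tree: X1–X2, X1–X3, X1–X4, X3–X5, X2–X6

Checking the three conditions: (i) the bags cover all of {1, 2, 3, 4, 5, 6, 7}; (ii) for each edge, some bag contains both endpoints; (iii) the bags containing any fixed vertex form a subtree. All hold, so the decomposition is valid with width 2 − 1 = 1.

Yes; width 1.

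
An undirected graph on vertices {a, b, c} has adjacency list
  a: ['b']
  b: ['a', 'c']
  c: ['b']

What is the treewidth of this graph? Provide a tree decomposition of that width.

Treewidth 1.
One optimal decomposition is:
Bags: B1 = {a, b}  B2 = {b, c}
Tree: B1–B2

Every bag has size at most 2, so the width is 2 − 1 = 1 and tw(G) ≤ 1. Any graph with an edge has treewidth ≥ 1, and G has the edge a–b. Combining the bounds, tw(G) = 1.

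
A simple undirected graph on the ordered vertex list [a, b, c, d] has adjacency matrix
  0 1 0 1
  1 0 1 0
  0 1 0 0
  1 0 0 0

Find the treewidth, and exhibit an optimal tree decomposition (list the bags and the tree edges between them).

The largest bag has 2 vertices, giving width 1; this decomposition certifies tw(G) ≤ 1. G has an edge, so its treewidth is at least 1. Therefore the treewidth is 1.

Treewidth 1.
Bags: B1 = {b, c}  B2 = {a, b}  B3 = {a, d}
Tree: B1–B2, B2–B3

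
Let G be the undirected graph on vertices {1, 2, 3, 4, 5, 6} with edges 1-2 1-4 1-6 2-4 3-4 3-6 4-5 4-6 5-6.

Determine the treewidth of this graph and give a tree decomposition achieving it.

Treewidth 2.
One optimal decomposition is:
Bags: B1 = {4, 5, 6}  B2 = {1, 4, 6}  B3 = {3, 4, 6}  B4 = {1, 2, 4}
Tree: B1–B2, B1–B3, B2–B4

Every bag has size at most 3, so the width is 3 − 1 = 2 and tw(G) ≤ 2. For the lower bound, the 3 vertices {1, 2, 4} are pairwise adjacent, and any tree decomposition puts a clique entirely inside one bag — forcing width ≥ 2. Therefore the treewidth is 2.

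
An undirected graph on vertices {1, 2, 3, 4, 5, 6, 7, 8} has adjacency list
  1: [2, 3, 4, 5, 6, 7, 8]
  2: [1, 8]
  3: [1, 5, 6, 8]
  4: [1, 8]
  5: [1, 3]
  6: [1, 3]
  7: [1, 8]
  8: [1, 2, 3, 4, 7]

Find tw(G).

2

A width-2 tree decomposition is:
Bags: B1 = {1, 2, 8}  B2 = {1, 4, 8}  B3 = {1, 3, 8}  B4 = {1, 7, 8}  B5 = {1, 3, 6}  B6 = {1, 3, 5}
Tree: B1–B2, B1–B3, B2–B4, B3–B5, B5–B6
Each bag holds 3 vertices, so the decomposition has width 2, which upper-bounds the treewidth. Conversely, {1, 2, 8} is a clique of size 3, and the vertices of any clique must share a bag in every tree decomposition; so some bag has ≥ 3 vertices and tw(G) ≥ 2. Combining the bounds, tw(G) = 2.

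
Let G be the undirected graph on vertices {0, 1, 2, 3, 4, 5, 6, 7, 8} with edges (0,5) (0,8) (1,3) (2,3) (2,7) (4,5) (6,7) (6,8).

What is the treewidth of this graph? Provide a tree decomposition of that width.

Each bag holds 2 vertices, so the decomposition has width 1, which upper-bounds the treewidth. G has an edge, so its treewidth is at least 1. Combining the bounds, tw(G) = 1.

Treewidth 1.
One such decomposition:
Bags: B1 = {1, 3}  B2 = {2, 3}  B3 = {2, 7}  B4 = {6, 7}  B5 = {6, 8}  B6 = {0, 8}  B7 = {0, 5}  B8 = {4, 5}
Tree: B1–B2, B2–B3, B3–B4, B4–B5, B5–B6, B6–B7, B7–B8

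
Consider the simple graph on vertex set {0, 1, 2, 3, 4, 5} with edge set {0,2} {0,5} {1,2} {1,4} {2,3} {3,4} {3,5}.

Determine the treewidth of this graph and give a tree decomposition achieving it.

Treewidth 2.
Bags: B1 = {1, 2, 4}  B2 = {2, 3, 4}  B3 = {0, 2, 3}  B4 = {0, 3, 5}
Tree: B1–B2, B2–B3, B3–B4

Each bag holds 3 vertices, so the decomposition has width 2, which upper-bounds the treewidth. For the lower bound, G contains the cycle 1–4–3–2–1, so G is not a forest; only forests have treewidth ≤ 1, hence tw(G) ≥ 2. Combining the bounds, tw(G) = 2.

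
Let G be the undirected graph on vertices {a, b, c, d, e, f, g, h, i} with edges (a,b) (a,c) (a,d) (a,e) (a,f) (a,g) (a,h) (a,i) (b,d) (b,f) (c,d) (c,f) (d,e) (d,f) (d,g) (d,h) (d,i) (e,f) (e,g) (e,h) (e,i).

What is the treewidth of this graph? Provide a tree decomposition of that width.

Treewidth 3.
One optimal decomposition is:
Bags: B1 = {a, d, e, h}  B2 = {a, d, e, f}  B3 = {a, c, d, f}  B4 = {a, b, d, f}  B5 = {a, d, e, g}  B6 = {a, d, e, i}
Tree: B1–B2, B2–B3, B2–B4, B1–B5, B1–B6

Every bag has size at most 4, so the width is 4 − 1 = 3 and tw(G) ≤ 3. On the other hand G contains the 4-clique {a, d, e, g}. A clique must lie in a single bag of any decomposition, so no decomposition can have width below 3. Hence tw(G) = 3 exactly.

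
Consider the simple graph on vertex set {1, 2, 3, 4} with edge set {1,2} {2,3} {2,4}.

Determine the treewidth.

1

A width-1 tree decomposition is:
Bags: B1 = {2, 3}  B2 = {2, 4}  B3 = {1, 2}
Tree: B1–B2, B2–B3
Every bag has size at most 2, so the width is 2 − 1 = 1 and tw(G) ≤ 1. Since G has at least one edge (e.g. 3–2), it is not an edgeless graph, so tw(G) ≥ 1. Combining the bounds, tw(G) = 1.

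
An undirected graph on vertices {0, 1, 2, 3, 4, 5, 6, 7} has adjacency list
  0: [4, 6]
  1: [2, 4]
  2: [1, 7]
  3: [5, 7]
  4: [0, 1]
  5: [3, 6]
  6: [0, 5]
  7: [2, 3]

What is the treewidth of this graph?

2

A width-2 tree decomposition is:
Bags: B1 = {3, 5, 6}  B2 = {0, 3, 6}  B3 = {0, 3, 4}  B4 = {1, 3, 4}  B5 = {1, 2, 3}  B6 = {2, 3, 7}
Tree: B1–B2, B2–B3, B3–B4, B4–B5, B5–B6
Each bag holds 3 vertices, so the decomposition has width 2, which upper-bounds the treewidth. Since 3–5–6–0–4–1–2–7–3 is a cycle in G, G is not acyclic. Forests are exactly the graphs of treewidth ≤ 1, so tw(G) ≥ 2. The upper and lower bounds meet at 2, so that is the treewidth.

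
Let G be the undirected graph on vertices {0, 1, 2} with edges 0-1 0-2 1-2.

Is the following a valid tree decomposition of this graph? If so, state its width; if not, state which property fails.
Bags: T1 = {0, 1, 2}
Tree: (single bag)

Vertex coverage: the bags together contain {0, 1, 2}, the full vertex set. Edge coverage: each edge of G has both endpoints in at least one bag. Running intersection: for every vertex, the bags containing it form a connected subtree. All three properties hold, so this is a valid tree decomposition of width max|bag| − 1 = 2, and hence tw(G) ≤ 2.

Yes; width 2.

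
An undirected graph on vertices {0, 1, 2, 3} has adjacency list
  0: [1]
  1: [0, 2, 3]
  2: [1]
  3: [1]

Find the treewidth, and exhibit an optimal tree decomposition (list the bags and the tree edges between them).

Treewidth 1.
One such decomposition:
Bags: B1 = {1, 3}  B2 = {1, 2}  B3 = {0, 1}
Tree: B1–B2, B1–B3

The largest bag has 2 vertices, giving width 1; this decomposition certifies tw(G) ≤ 1. Since G has at least one edge (e.g. 3–1), it is not an edgeless graph, so tw(G) ≥ 1. Hence tw(G) = 1 exactly.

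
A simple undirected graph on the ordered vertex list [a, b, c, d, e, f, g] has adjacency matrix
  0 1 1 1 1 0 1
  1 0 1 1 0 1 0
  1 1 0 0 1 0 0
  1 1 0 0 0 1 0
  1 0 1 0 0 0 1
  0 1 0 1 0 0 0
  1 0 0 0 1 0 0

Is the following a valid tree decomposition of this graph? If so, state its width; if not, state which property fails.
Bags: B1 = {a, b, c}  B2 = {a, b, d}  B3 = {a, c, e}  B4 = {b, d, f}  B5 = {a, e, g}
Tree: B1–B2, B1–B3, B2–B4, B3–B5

Yes; width 2.

Checking the three conditions: (i) the bags cover all of {a, b, c, d, e, f, g}; (ii) for each edge, some bag contains both endpoints; (iii) the bags containing any fixed vertex form a subtree. All hold, so the decomposition is valid with width 3 − 1 = 2.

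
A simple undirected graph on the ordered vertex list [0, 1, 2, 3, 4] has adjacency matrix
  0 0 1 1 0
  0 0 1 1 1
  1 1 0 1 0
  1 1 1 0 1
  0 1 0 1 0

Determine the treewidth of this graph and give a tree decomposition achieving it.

Every bag has size at most 3, so the width is 3 − 1 = 2 and tw(G) ≤ 2. For the lower bound, the 3 vertices {0, 2, 3} are pairwise adjacent, and any tree decomposition puts a clique entirely inside one bag — forcing width ≥ 2. The upper and lower bounds meet at 2, so that is the treewidth.

Treewidth 2.
Bags: B1 = {1, 2, 3}  B2 = {1, 3, 4}  B3 = {0, 2, 3}
Tree: B1–B2, B1–B3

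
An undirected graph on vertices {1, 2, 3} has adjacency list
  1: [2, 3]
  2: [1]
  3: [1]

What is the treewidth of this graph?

A width-1 tree decomposition is:
Bags: B1 = {1, 2}  B2 = {1, 3}
Tree: B1–B2
Every bag has size at most 2, so the width is 2 − 1 = 1 and tw(G) ≤ 1. Since G has at least one edge (e.g. 1–2), it is not an edgeless graph, so tw(G) ≥ 1. Combining the bounds, tw(G) = 1.

1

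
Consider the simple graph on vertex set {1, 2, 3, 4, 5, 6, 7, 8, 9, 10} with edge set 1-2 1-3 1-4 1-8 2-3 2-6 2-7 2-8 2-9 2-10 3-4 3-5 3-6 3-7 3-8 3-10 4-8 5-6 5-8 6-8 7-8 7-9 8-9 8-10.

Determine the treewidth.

A width-3 tree decomposition is:
Bags: B1 = {1, 2, 3, 8}  B2 = {2, 3, 7, 8}  B3 = {2, 7, 8, 9}  B4 = {2, 3, 6, 8}  B5 = {1, 3, 4, 8}  B6 = {3, 5, 6, 8}  B7 = {2, 3, 8, 10}
Tree: B1–B2, B2–B3, B1–B4, B1–B5, B4–B6, B2–B7
Every bag has size at most 4, so the width is 4 − 1 = 3 and tw(G) ≤ 3. On the other hand G contains the 4-clique {2, 7, 8, 9}. A clique must lie in a single bag of any decomposition, so no decomposition can have width below 3. Combining the bounds, tw(G) = 3.

3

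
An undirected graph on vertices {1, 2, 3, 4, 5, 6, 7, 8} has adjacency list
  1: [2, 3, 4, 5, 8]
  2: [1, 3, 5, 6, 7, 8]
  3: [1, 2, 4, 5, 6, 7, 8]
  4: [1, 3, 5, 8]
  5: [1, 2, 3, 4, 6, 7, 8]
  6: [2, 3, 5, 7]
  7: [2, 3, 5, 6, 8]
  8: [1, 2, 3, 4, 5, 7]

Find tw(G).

4

A width-4 tree decomposition is:
Bags: B1 = {1, 2, 3, 5, 8}  B2 = {2, 3, 5, 7, 8}  B3 = {2, 3, 5, 6, 7}  B4 = {1, 3, 4, 5, 8}
Tree: B1–B2, B2–B3, B1–B4
Every bag has size at most 5, so the width is 5 − 1 = 4 and tw(G) ≤ 4. On the other hand G contains the 5-clique {1, 2, 3, 5, 8}. A clique must lie in a single bag of any decomposition, so no decomposition can have width below 4. Therefore the treewidth is 4.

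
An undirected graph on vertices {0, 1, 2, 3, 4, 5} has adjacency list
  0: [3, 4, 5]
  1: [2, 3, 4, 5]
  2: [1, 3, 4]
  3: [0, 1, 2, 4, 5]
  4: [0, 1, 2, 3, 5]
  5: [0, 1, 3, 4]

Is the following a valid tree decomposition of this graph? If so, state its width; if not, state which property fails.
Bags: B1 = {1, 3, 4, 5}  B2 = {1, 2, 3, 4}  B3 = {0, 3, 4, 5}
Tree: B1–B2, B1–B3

Yes; width 3.

Vertex coverage: the bags together contain {0, 1, 2, 3, 4, 5}, the full vertex set. Edge coverage: each edge of G has both endpoints in at least one bag. Running intersection: for every vertex, the bags containing it form a connected subtree. All three properties hold, so this is a valid tree decomposition of width max|bag| − 1 = 3, and hence tw(G) ≤ 3.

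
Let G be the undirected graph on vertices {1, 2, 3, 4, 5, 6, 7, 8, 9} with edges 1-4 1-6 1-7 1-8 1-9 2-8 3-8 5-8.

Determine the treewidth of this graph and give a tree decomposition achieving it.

Treewidth 1.
Bags: B1 = {3, 8}  B2 = {1, 8}  B3 = {1, 4}  B4 = {1, 9}  B5 = {2, 8}  B6 = {1, 6}  B7 = {5, 8}  B8 = {1, 7}
Tree: B1–B2, B2–B3, B3–B4, B2–B5, B4–B6, B1–B7, B2–B8

Each bag holds 2 vertices, so the decomposition has width 1, which upper-bounds the treewidth. G has an edge, so its treewidth is at least 1. Hence tw(G) = 1 exactly.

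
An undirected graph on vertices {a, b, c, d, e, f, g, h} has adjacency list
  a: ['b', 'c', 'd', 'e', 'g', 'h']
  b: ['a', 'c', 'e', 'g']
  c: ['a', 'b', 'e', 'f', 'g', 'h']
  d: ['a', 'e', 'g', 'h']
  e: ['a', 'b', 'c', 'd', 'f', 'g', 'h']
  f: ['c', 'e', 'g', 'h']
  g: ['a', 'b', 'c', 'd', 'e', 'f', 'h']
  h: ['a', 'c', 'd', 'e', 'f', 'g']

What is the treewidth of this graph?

A width-4 tree decomposition is:
Bags: B1 = {c, e, f, g, h}  B2 = {a, c, e, g, h}  B3 = {a, b, c, e, g}  B4 = {a, d, e, g, h}
Tree: B1–B2, B2–B3, B2–B4
Every bag has size at most 5, so the width is 5 − 1 = 4 and tw(G) ≤ 4. Conversely, {a, d, e, g, h} is a clique of size 5, and the vertices of any clique must share a bag in every tree decomposition; so some bag has ≥ 5 vertices and tw(G) ≥ 4. Combining the bounds, tw(G) = 4.

4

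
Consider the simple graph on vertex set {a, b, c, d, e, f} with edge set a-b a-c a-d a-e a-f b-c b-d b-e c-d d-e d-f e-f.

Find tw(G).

A width-3 tree decomposition is:
Bags: B1 = {a, b, c, d}  B2 = {a, b, d, e}  B3 = {a, d, e, f}
Tree: B1–B2, B2–B3
Every bag has size at most 4, so the width is 4 − 1 = 3 and tw(G) ≤ 3. Conversely, {a, d, e, f} is a clique of size 4, and the vertices of any clique must share a bag in every tree decomposition; so some bag has ≥ 4 vertices and tw(G) ≥ 3. Combining the bounds, tw(G) = 3.

3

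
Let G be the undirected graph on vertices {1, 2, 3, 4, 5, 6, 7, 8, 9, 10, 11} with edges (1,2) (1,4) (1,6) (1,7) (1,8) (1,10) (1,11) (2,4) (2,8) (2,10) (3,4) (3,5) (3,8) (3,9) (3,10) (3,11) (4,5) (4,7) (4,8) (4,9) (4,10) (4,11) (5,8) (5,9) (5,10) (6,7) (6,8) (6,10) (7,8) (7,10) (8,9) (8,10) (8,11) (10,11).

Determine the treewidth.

A width-4 tree decomposition is:
Bags: B1 = {1, 4, 7, 8, 10}  B2 = {1, 6, 7, 8, 10}  B3 = {1, 4, 8, 10, 11}  B4 = {3, 4, 8, 10, 11}  B5 = {1, 2, 4, 8, 10}  B6 = {3, 4, 5, 8, 10}  B7 = {3, 4, 5, 8, 9}
Tree: B1–B2, B1–B3, B3–B4, B1–B5, B4–B6, B6–B7
Each bag holds 5 vertices, so the decomposition has width 4, which upper-bounds the treewidth. Conversely, {3, 4, 5, 8, 9} is a clique of size 5, and the vertices of any clique must share a bag in every tree decomposition; so some bag has ≥ 5 vertices and tw(G) ≥ 4. Combining the bounds, tw(G) = 4.

4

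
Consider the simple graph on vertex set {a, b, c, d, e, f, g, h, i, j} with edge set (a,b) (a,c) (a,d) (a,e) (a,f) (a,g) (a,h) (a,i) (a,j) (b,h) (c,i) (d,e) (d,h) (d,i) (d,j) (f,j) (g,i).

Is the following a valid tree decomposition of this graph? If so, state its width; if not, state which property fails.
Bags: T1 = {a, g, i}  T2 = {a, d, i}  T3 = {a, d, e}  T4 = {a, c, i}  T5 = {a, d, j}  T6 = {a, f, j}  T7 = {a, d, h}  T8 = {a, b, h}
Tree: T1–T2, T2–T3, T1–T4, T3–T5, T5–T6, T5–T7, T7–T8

Yes; width 2.

Vertex coverage: the bags together contain {a, b, c, d, e, f, g, h, i, j}, the full vertex set. Edge coverage: each edge of G has both endpoints in at least one bag. Running intersection: for every vertex, the bags containing it form a connected subtree. All three properties hold, so this is a valid tree decomposition of width max|bag| − 1 = 2, and hence tw(G) ≤ 2.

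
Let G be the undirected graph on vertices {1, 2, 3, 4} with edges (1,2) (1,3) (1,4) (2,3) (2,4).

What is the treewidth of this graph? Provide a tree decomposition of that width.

Treewidth 2.
One such decomposition:
Bags: B1 = {1, 2, 4}  B2 = {1, 2, 3}
Tree: B1–B2

Each bag holds 3 vertices, so the decomposition has width 2, which upper-bounds the treewidth. On the other hand G contains the 3-clique {1, 2, 3}. A clique must lie in a single bag of any decomposition, so no decomposition can have width below 2. Therefore the treewidth is 2.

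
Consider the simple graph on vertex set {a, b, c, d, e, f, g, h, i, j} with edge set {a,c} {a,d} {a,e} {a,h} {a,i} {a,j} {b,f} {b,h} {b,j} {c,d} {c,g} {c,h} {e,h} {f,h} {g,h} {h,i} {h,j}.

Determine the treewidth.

2

A width-2 tree decomposition is:
Bags: B1 = {a, c, h}  B2 = {a, h, j}  B3 = {a, c, d}  B4 = {b, h, j}  B5 = {c, g, h}  B6 = {a, h, i}  B7 = {b, f, h}  B8 = {a, e, h}
Tree: B1–B2, B1–B3, B2–B4, B1–B5, B2–B6, B4–B7, B6–B8
Every bag has size at most 3, so the width is 3 − 1 = 2 and tw(G) ≤ 2. Conversely, {a, c, d} is a clique of size 3, and the vertices of any clique must share a bag in every tree decomposition; so some bag has ≥ 3 vertices and tw(G) ≥ 2. Combining the bounds, tw(G) = 2.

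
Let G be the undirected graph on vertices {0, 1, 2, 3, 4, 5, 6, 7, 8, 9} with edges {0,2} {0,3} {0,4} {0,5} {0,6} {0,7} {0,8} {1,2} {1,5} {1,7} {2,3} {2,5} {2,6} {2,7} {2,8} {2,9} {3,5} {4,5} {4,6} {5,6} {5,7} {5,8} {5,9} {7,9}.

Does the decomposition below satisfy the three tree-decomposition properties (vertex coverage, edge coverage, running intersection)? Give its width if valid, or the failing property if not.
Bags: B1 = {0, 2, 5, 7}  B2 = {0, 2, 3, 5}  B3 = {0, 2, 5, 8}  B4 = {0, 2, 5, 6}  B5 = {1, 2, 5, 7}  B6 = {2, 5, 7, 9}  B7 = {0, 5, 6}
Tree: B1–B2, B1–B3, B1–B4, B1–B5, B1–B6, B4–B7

No — vertex 4 appears in no bag.

A tree decomposition must satisfy three properties: every vertex lies in some bag; for every edge, both endpoints lie together in some bag; and for every vertex, the bags containing it form a connected subtree. Here vertex 4 appears in no bag, so the decomposition is invalid.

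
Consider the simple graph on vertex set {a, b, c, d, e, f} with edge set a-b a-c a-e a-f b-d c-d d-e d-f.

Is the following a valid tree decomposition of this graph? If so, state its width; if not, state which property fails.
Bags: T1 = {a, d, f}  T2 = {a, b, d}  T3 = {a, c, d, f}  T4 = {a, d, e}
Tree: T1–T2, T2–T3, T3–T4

A tree decomposition must satisfy three properties: every vertex lies in some bag; for every edge, both endpoints lie together in some bag; and for every vertex, the bags containing it form a connected subtree. Here bags containing vertex f are not connected in the tree, so the decomposition is invalid.

No — bags containing vertex f are not connected in the tree.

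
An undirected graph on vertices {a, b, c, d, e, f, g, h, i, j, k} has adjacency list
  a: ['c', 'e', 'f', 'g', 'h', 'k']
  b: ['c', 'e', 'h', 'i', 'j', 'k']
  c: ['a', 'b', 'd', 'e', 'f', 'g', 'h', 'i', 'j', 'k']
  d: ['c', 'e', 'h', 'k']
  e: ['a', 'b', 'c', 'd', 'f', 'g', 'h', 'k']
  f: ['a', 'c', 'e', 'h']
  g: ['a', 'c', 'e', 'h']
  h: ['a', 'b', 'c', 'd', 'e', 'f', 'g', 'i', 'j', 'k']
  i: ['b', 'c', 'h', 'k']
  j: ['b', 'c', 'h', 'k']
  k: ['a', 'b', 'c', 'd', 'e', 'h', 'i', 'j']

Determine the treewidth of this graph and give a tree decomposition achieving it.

Treewidth 4.
One optimal decomposition is:
Bags: B1 = {a, c, e, f, h}  B2 = {a, c, e, h, k}  B3 = {a, c, e, g, h}  B4 = {b, c, e, h, k}  B5 = {c, d, e, h, k}  B6 = {b, c, h, j, k}  B7 = {b, c, h, i, k}
Tree: B1–B2, B2–B3, B2–B4, B2–B5, B4–B6, B4–B7

The largest bag has 5 vertices, giving width 4; this decomposition certifies tw(G) ≤ 4. On the other hand G contains the 5-clique {a, c, e, g, h}. A clique must lie in a single bag of any decomposition, so no decomposition can have width below 4. Hence tw(G) = 4 exactly.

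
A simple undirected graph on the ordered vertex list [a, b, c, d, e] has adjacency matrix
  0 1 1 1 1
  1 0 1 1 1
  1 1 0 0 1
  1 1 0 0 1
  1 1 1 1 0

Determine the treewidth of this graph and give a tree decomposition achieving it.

Treewidth 3.
One such decomposition:
Bags: B1 = {a, b, c, e}  B2 = {a, b, d, e}
Tree: B1–B2

Every bag has size at most 4, so the width is 4 − 1 = 3 and tw(G) ≤ 3. Conversely, {a, b, d, e} is a clique of size 4, and the vertices of any clique must share a bag in every tree decomposition; so some bag has ≥ 4 vertices and tw(G) ≥ 3. Hence tw(G) = 3 exactly.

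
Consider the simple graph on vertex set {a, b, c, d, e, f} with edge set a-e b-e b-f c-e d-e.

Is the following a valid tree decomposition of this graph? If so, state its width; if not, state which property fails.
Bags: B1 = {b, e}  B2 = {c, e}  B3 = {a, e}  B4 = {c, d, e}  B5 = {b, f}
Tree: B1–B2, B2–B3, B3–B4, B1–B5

No — bags containing vertex c are not connected in the tree.

A tree decomposition must satisfy three properties: every vertex lies in some bag; for every edge, both endpoints lie together in some bag; and for every vertex, the bags containing it form a connected subtree. Here bags containing vertex c are not connected in the tree, so the decomposition is invalid.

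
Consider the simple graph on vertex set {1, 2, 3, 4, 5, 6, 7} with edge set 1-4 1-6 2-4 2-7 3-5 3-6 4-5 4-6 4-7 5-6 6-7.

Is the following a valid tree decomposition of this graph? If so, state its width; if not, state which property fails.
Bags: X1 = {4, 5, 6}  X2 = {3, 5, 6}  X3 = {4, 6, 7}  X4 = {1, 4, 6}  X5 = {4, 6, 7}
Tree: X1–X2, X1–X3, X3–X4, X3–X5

A tree decomposition must satisfy three properties: every vertex lies in some bag; for every edge, both endpoints lie together in some bag; and for every vertex, the bags containing it form a connected subtree. Here vertex 2 appears in no bag, so the decomposition is invalid.

No — vertex 2 appears in no bag.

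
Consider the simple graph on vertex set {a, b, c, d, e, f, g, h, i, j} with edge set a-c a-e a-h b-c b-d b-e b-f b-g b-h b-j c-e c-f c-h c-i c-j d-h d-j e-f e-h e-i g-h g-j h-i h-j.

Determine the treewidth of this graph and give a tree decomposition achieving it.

Each bag holds 4 vertices, so the decomposition has width 3, which upper-bounds the treewidth. Conversely, {a, c, e, h} is a clique of size 4, and the vertices of any clique must share a bag in every tree decomposition; so some bag has ≥ 4 vertices and tw(G) ≥ 3. Combining the bounds, tw(G) = 3.

Treewidth 3.
Bags: B1 = {b, c, e, h}  B2 = {b, c, e, f}  B3 = {b, c, h, j}  B4 = {c, e, h, i}  B5 = {b, d, h, j}  B6 = {b, g, h, j}  B7 = {a, c, e, h}
Tree: B1–B2, B1–B3, B1–B4, B3–B5, B3–B6, B4–B7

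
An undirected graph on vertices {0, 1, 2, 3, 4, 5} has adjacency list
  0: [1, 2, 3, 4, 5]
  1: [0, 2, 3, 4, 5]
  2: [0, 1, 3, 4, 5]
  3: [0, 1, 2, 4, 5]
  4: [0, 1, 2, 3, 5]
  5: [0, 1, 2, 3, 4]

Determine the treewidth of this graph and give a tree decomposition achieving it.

With just one bag of size 6, the width is 6 − 1 = 5, so tw(G) ≤ 5. Conversely, {0, 1, 2, 3, 4, 5} is a clique of size 6, and the vertices of any clique must share a bag in every tree decomposition; so some bag has ≥ 6 vertices and tw(G) ≥ 5. Combining the bounds, tw(G) = 5.

Treewidth 5.
One optimal decomposition is:
Bags: B1 = {0, 1, 2, 3, 4, 5}
Tree: (single bag)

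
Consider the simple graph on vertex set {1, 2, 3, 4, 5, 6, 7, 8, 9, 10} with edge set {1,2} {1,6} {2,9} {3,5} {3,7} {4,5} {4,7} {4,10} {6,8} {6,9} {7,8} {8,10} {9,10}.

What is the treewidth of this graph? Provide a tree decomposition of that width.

Treewidth 2.
One such decomposition:
Bags: B1 = {1, 2, 6}  B2 = {2, 6, 9}  B3 = {6, 8, 9}  B4 = {8, 9, 10}  B5 = {7, 8, 10}  B6 = {4, 7, 10}  B7 = {3, 4, 7}  B8 = {3, 4, 5}
Tree: B1–B2, B2–B3, B3–B4, B4–B5, B5–B6, B6–B7, B7–B8

Each bag holds 3 vertices, so the decomposition has width 2, which upper-bounds the treewidth. Since 1–2–9–6–1 is a cycle in G, G is not acyclic. Forests are exactly the graphs of treewidth ≤ 1, so tw(G) ≥ 2. The upper and lower bounds meet at 2, so that is the treewidth.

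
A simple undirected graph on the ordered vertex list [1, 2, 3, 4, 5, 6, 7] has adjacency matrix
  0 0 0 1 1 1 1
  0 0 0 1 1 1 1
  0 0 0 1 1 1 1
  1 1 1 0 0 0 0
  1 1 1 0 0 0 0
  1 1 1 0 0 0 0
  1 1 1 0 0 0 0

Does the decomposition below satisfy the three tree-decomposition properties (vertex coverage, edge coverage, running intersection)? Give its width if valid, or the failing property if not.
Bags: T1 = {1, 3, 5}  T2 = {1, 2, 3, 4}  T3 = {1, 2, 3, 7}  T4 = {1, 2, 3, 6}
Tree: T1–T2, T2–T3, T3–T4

No — edge (2,5) lies in no bag.

A tree decomposition must satisfy three properties: every vertex lies in some bag; for every edge, both endpoints lie together in some bag; and for every vertex, the bags containing it form a connected subtree. Here edge (2,5) lies in no bag, so the decomposition is invalid.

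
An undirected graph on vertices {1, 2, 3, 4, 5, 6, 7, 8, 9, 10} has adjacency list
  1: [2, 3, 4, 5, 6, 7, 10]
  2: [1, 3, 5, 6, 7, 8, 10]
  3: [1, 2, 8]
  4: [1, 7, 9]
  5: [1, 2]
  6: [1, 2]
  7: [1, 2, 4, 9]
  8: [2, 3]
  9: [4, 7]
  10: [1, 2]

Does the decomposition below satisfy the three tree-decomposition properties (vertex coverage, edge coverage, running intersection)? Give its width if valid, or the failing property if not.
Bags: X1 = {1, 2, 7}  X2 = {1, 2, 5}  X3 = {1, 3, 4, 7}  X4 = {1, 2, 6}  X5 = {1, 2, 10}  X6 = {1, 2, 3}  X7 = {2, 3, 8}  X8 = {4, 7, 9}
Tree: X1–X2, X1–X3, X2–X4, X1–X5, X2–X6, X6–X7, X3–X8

No — bags containing vertex 3 are not connected in the tree.

A tree decomposition must satisfy three properties: every vertex lies in some bag; for every edge, both endpoints lie together in some bag; and for every vertex, the bags containing it form a connected subtree. Here bags containing vertex 3 are not connected in the tree, so the decomposition is invalid.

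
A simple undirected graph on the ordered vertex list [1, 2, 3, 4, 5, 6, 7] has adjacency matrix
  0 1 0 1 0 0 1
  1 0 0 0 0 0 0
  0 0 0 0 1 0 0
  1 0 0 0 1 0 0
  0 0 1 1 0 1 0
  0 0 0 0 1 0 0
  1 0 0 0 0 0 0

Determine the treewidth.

A width-1 tree decomposition is:
Bags: B1 = {4, 5}  B2 = {5, 6}  B3 = {3, 5}  B4 = {1, 4}  B5 = {1, 7}  B6 = {1, 2}
Tree: B1–B2, B1–B3, B1–B4, B4–B5, B5–B6
Every bag has size at most 2, so the width is 2 − 1 = 1 and tw(G) ≤ 1. G has an edge, so its treewidth is at least 1. Therefore the treewidth is 1.

1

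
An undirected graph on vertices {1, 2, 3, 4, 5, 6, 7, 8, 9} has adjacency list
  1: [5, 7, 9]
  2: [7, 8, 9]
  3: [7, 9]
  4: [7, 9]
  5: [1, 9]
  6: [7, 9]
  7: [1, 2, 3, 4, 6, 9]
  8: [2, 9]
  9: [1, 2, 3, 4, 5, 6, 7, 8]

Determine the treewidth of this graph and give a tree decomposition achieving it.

Treewidth 2.
One optimal decomposition is:
Bags: B1 = {4, 7, 9}  B2 = {3, 7, 9}  B3 = {6, 7, 9}  B4 = {1, 7, 9}  B5 = {2, 7, 9}  B6 = {2, 8, 9}  B7 = {1, 5, 9}
Tree: B1–B2, B1–B3, B2–B4, B1–B5, B5–B6, B4–B7

Every bag has size at most 3, so the width is 3 − 1 = 2 and tw(G) ≤ 2. Conversely, {2, 8, 9} is a clique of size 3, and the vertices of any clique must share a bag in every tree decomposition; so some bag has ≥ 3 vertices and tw(G) ≥ 2. The upper and lower bounds meet at 2, so that is the treewidth.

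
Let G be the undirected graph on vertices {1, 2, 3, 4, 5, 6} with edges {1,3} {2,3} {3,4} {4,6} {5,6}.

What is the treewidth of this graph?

A width-1 tree decomposition is:
Bags: B1 = {1, 3}  B2 = {2, 3}  B3 = {3, 4}  B4 = {4, 6}  B5 = {5, 6}
Tree: B1–B2, B2–B3, B3–B4, B4–B5
The largest bag has 2 vertices, giving width 1; this decomposition certifies tw(G) ≤ 1. G has an edge, so its treewidth is at least 1. Combining the bounds, tw(G) = 1.

1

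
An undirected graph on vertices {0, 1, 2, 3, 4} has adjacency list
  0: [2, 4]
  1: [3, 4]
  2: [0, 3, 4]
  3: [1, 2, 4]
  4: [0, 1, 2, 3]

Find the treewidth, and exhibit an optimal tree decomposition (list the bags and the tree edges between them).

Every bag has size at most 3, so the width is 3 − 1 = 2 and tw(G) ≤ 2. For the lower bound, the 3 vertices {1, 3, 4} are pairwise adjacent, and any tree decomposition puts a clique entirely inside one bag — forcing width ≥ 2. Therefore the treewidth is 2.

Treewidth 2.
Bags: B1 = {0, 2, 4}  B2 = {2, 3, 4}  B3 = {1, 3, 4}
Tree: B1–B2, B2–B3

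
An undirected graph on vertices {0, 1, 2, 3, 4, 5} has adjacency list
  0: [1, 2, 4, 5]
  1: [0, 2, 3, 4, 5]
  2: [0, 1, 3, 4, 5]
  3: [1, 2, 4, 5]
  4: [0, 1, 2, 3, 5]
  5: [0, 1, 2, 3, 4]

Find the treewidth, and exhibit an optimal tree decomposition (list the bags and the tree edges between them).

Every bag has size at most 5, so the width is 5 − 1 = 4 and tw(G) ≤ 4. On the other hand G contains the 5-clique {0, 1, 2, 4, 5}. A clique must lie in a single bag of any decomposition, so no decomposition can have width below 4. Therefore the treewidth is 4.

Treewidth 4.
One optimal decomposition is:
Bags: B1 = {1, 2, 3, 4, 5}  B2 = {0, 1, 2, 4, 5}
Tree: B1–B2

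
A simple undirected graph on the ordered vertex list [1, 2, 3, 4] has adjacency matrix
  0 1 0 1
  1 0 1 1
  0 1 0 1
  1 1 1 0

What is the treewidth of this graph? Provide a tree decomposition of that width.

Every bag has size at most 3, so the width is 3 − 1 = 2 and tw(G) ≤ 2. Conversely, {1, 2, 4} is a clique of size 3, and the vertices of any clique must share a bag in every tree decomposition; so some bag has ≥ 3 vertices and tw(G) ≥ 2. The upper and lower bounds meet at 2, so that is the treewidth.

Treewidth 2.
One optimal decomposition is:
Bags: B1 = {1, 2, 4}  B2 = {2, 3, 4}
Tree: B1–B2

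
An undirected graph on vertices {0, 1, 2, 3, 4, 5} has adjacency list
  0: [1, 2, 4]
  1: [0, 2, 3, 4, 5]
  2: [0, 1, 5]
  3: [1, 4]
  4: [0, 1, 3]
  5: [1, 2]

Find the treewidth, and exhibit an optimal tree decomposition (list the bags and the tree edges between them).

Treewidth 2.
One optimal decomposition is:
Bags: B1 = {0, 1, 4}  B2 = {0, 1, 2}  B3 = {1, 3, 4}  B4 = {1, 2, 5}
Tree: B1–B2, B1–B3, B2–B4

Each bag holds 3 vertices, so the decomposition has width 2, which upper-bounds the treewidth. On the other hand G contains the 3-clique {0, 1, 2}. A clique must lie in a single bag of any decomposition, so no decomposition can have width below 2. The upper and lower bounds meet at 2, so that is the treewidth.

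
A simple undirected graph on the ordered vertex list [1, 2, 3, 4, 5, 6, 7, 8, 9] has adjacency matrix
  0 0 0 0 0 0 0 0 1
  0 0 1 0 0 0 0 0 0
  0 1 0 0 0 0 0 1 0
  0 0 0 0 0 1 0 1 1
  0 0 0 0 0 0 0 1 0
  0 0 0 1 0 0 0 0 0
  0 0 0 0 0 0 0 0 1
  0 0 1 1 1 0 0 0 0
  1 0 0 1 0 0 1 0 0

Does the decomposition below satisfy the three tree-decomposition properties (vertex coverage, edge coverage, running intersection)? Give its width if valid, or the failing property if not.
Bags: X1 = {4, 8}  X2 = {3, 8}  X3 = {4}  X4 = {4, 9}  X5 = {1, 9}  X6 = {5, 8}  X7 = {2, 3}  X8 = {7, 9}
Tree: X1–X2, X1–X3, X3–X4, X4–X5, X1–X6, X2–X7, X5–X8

No — vertex 6 appears in no bag.

A tree decomposition must satisfy three properties: every vertex lies in some bag; for every edge, both endpoints lie together in some bag; and for every vertex, the bags containing it form a connected subtree. Here vertex 6 appears in no bag, so the decomposition is invalid.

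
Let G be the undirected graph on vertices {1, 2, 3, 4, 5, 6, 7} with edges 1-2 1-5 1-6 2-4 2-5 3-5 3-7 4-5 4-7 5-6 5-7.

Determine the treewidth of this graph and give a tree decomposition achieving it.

Treewidth 2.
Bags: B1 = {2, 4, 5}  B2 = {4, 5, 7}  B3 = {3, 5, 7}  B4 = {1, 2, 5}  B5 = {1, 5, 6}
Tree: B1–B2, B2–B3, B1–B4, B4–B5

The largest bag has 3 vertices, giving width 2; this decomposition certifies tw(G) ≤ 2. On the other hand G contains the 3-clique {1, 2, 5}. A clique must lie in a single bag of any decomposition, so no decomposition can have width below 2. Combining the bounds, tw(G) = 2.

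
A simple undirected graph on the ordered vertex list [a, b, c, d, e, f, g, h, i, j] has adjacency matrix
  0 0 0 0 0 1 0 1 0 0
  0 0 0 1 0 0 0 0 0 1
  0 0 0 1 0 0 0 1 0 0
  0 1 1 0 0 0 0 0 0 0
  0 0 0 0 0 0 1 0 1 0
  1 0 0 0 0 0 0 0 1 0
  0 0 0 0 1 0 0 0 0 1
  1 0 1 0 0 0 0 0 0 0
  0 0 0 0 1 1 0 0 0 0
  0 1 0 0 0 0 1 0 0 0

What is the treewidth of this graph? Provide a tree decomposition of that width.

Treewidth 2.
One such decomposition:
Bags: B1 = {e, f, i}  B2 = {a, e, f}  B3 = {a, e, h}  B4 = {c, e, h}  B5 = {c, d, e}  B6 = {b, d, e}  B7 = {b, e, j}  B8 = {e, g, j}
Tree: B1–B2, B2–B3, B3–B4, B4–B5, B5–B6, B6–B7, B7–B8

Each bag holds 3 vertices, so the decomposition has width 2, which upper-bounds the treewidth. Since e–i–f–a–h–c–d–b–j–g–e is a cycle in G, G is not acyclic. Forests are exactly the graphs of treewidth ≤ 1, so tw(G) ≥ 2. Therefore the treewidth is 2.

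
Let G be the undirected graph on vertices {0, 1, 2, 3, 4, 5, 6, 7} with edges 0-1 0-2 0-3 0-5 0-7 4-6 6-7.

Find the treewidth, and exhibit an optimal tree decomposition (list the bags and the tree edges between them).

The largest bag has 2 vertices, giving width 1; this decomposition certifies tw(G) ≤ 1. G has an edge, so its treewidth is at least 1. The upper and lower bounds meet at 1, so that is the treewidth.

Treewidth 1.
Bags: B1 = {6, 7}  B2 = {0, 7}  B3 = {0, 1}  B4 = {0, 3}  B5 = {0, 5}  B6 = {0, 2}  B7 = {4, 6}
Tree: B1–B2, B2–B3, B2–B4, B4–B5, B4–B6, B1–B7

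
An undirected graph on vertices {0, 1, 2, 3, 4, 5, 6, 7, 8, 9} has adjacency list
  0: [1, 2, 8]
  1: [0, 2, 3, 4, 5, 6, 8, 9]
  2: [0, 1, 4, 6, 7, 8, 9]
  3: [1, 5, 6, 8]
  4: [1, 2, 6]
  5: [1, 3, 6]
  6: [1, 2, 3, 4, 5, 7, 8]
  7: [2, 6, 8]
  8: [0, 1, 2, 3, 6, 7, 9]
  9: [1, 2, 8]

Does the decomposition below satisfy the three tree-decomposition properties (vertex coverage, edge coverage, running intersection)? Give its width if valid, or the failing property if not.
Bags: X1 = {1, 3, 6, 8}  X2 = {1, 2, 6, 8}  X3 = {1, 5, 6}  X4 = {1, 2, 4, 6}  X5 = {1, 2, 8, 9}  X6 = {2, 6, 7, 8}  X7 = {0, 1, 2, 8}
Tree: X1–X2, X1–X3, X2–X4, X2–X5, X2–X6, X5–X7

No — edge (3,5) lies in no bag.

A tree decomposition must satisfy three properties: every vertex lies in some bag; for every edge, both endpoints lie together in some bag; and for every vertex, the bags containing it form a connected subtree. Here edge (3,5) lies in no bag, so the decomposition is invalid.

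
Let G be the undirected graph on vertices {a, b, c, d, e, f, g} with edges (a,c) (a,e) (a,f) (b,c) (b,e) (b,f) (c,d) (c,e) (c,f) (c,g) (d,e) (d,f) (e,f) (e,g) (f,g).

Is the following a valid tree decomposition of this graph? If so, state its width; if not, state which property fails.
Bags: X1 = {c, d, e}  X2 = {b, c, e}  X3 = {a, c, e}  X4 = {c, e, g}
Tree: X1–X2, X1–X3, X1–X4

No — vertex f appears in no bag.

A tree decomposition must satisfy three properties: every vertex lies in some bag; for every edge, both endpoints lie together in some bag; and for every vertex, the bags containing it form a connected subtree. Here vertex f appears in no bag, so the decomposition is invalid.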